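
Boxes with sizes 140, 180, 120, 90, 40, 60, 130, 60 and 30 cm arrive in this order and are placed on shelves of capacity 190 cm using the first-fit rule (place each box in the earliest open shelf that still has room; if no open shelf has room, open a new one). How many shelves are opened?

5

  140 → shelf 1 (new)  [load 140/190]
  180 → shelf 2 (new)  [load 180/190]
  120 → shelf 3 (new)  [load 120/190]
  90 → shelf 4 (new)  [load 90/190]
  40 → shelf 1  [load 180/190]
  60 → shelf 3  [load 180/190]
  130 → shelf 5 (new)  [load 130/190]
  60 → shelf 4  [load 150/190]
  30 → shelf 4  [load 180/190]
5 shelves opened.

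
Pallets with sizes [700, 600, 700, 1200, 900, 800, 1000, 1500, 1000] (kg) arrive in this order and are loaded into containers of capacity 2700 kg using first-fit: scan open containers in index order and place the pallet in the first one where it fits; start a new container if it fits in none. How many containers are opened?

4

  700 → container 1 (new)  [load 700/2700]
  600 → container 1  [load 1300/2700]
  700 → container 1  [load 2000/2700]
  1200 → container 2 (new)  [load 1200/2700]
  900 → container 2  [load 2100/2700]
  800 → container 3 (new)  [load 800/2700]
  1000 → container 3  [load 1800/2700]
  1500 → container 4 (new)  [load 1500/2700]
  1000 → container 4  [load 2500/2700]
4 containers opened.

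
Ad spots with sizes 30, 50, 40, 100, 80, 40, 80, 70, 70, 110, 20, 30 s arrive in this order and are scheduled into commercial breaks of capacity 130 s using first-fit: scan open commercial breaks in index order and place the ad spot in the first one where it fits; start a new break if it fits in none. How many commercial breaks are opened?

  30 → break 1 (new)  [load 30/130]
  50 → break 1  [load 80/130]
  40 → break 1  [load 120/130]
  100 → break 2 (new)  [load 100/130]
  80 → break 3 (new)  [load 80/130]
  40 → break 3  [load 120/130]
  80 → break 4 (new)  [load 80/130]
  70 → break 5 (new)  [load 70/130]
  70 → break 6 (new)  [load 70/130]
  110 → break 7 (new)  [load 110/130]
  20 → break 2  [load 120/130]
  30 → break 4  [load 110/130]
7 commercial breaks opened.

7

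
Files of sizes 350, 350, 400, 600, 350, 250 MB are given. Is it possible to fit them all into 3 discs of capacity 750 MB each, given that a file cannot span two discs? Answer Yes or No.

No

Total = 2300 MB; ⌈2300/750⌉ = 4.
At least 4 discs are required, but only 3 are allowed.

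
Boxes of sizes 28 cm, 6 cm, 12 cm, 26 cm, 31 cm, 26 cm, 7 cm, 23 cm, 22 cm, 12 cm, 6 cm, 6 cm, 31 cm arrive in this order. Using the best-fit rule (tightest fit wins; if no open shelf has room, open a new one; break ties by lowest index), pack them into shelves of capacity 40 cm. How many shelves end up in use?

  28 → shelf 1 (new)  [load 28/40]
  6 → shelf 1  [load 34/40]
  12 → shelf 2 (new)  [load 12/40]
  26 → shelf 2  [load 38/40]
  31 → shelf 3 (new)  [load 31/40]
  26 → shelf 4 (new)  [load 26/40]
  7 → shelf 3  [load 38/40]
  23 → shelf 5 (new)  [load 23/40]
  22 → shelf 6 (new)  [load 22/40]
  12 → shelf 4  [load 38/40]
  6 → shelf 1  [load 40/40]
  6 → shelf 5  [load 29/40]
  31 → shelf 7 (new)  [load 31/40]
7 shelves opened.

7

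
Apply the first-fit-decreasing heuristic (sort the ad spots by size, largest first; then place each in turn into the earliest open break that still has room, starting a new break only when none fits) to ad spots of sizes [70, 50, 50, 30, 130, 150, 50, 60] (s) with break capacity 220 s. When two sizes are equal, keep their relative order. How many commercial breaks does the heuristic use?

3

Sorted descending: 150, 130, 70, 60, 50, 50, 50, 30.
  150 → break 1 (new)  [load 150/220]
  130 → break 2 (new)  [load 130/220]
  70 → break 1  [load 220/220]
  60 → break 2  [load 190/220]
  50 → break 3 (new)  [load 50/220]
  50 → break 3  [load 100/220]
  50 → break 3  [load 150/220]
  30 → break 2  [load 220/220]
3 commercial breaks opened.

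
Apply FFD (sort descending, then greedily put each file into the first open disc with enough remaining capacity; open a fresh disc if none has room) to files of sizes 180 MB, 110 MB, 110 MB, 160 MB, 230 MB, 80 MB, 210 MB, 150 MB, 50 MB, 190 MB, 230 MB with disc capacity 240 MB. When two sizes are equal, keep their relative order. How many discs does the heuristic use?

8

Sorted descending: 230, 230, 210, 190, 180, 160, 150, 110, 110, 80, 50.
  230 → disc 1 (new)  [load 230/240]
  230 → disc 2 (new)  [load 230/240]
  210 → disc 3 (new)  [load 210/240]
  190 → disc 4 (new)  [load 190/240]
  180 → disc 5 (new)  [load 180/240]
  160 → disc 6 (new)  [load 160/240]
  150 → disc 7 (new)  [load 150/240]
  110 → disc 8 (new)  [load 110/240]
  110 → disc 8  [load 220/240]
  80 → disc 6  [load 240/240]
  50 → disc 4  [load 240/240]
8 discs opened.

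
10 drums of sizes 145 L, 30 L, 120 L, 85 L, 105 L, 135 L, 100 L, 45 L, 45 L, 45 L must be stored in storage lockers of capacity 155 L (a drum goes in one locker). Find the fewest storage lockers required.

Total = 145 + 135 + 120 + 105 + 100 + 85 + 45 + 45 + 45 + 30 = 855 L.
Lower bound: ⌈855/155⌉ = 6 storage lockers.
A packing using 6 storage lockers:
  locker 1: 145 = 145
  locker 2: 135 = 135
  locker 3: 120 + 30 = 150
  locker 4: 105 + 45 = 150
  locker 5: 100 + 45 = 145
  locker 6: 85 + 45 = 130
This matches the lower bound, so 6 is optimal.

6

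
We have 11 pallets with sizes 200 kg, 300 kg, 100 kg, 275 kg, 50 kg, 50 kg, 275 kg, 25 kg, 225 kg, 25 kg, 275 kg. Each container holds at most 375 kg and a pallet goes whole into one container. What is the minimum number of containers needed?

6

Total = 300 + 275 + 275 + 275 + 225 + 200 + 100 + 50 + 50 + 25 + 25 = 1800 kg.
Lower bound: ⌈1800/375⌉ = 5 containers.
Also, 6 pallets each exceed 375/2 kg, and no two of those can share a container, so at least 6 containers are needed.
A packing using 6 containers:
  container 1: 300 + 50 + 25 = 375
  container 2: 275 + 100 = 375
  container 3: 275 + 50 + 25 = 350
  container 4: 275 = 275
  container 5: 225 = 225
  container 6: 200 = 200
This matches the lower bound, so 6 is optimal.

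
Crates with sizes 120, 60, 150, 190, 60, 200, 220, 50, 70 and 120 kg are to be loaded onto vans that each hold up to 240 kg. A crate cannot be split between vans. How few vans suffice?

6

Total = 220 + 200 + 190 + 150 + 120 + 120 + 70 + 60 + 60 + 50 = 1240 kg.
Lower bound: ⌈1240/240⌉ = 6 vans.
A packing using 6 vans:
  van 1: 220 = 220
  van 2: 200 = 200
  van 3: 190 + 50 = 240
  van 4: 150 + 70 = 220
  van 5: 120 + 120 = 240
  van 6: 60 + 60 = 120
This matches the lower bound, so 6 is optimal.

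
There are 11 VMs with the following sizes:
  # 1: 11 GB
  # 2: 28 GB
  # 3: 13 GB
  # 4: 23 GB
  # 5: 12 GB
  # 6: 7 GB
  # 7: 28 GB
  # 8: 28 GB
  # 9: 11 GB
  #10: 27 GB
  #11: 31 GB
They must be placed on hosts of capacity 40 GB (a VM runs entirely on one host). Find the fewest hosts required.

6

Total = 31 + 28 + 28 + 28 + 27 + 23 + 13 + 12 + 11 + 11 + 7 = 219 GB.
Lower bound: ⌈219/40⌉ = 6 hosts.
A packing using 6 hosts:
  host 1: 31 + 7 = 38
  host 2: 28 + 12 = 40
  host 3: 28 + 11 = 39
  host 4: 28 + 11 = 39
  host 5: 27 + 13 = 40
  host 6: 23 = 23
This matches the lower bound, so 6 is optimal.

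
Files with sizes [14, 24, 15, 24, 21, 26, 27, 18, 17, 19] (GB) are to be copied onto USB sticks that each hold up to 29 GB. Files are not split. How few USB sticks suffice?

9

Total = 27 + 26 + 24 + 24 + 21 + 19 + 18 + 17 + 15 + 14 = 205 GB.
Lower bound: ⌈205/29⌉ = 8 USB sticks.
Also, 9 files each exceed 29/2 GB, and no two of those can share a USB stick, so at least 9 USB sticks are needed.
A packing using 9 USB sticks:
  USB stick 1: 27 = 27
  USB stick 2: 26 = 26
  USB stick 3: 24 = 24
  USB stick 4: 24 = 24
  USB stick 5: 21 = 21
  USB stick 6: 19 = 19
  USB stick 7: 18 = 18
  USB stick 8: 17 = 17
  USB stick 9: 15 + 14 = 29
This matches the lower bound, so 9 is optimal.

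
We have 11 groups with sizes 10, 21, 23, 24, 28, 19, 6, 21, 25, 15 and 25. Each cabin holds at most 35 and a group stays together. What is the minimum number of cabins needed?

8

Total = 28 + 25 + 25 + 24 + 23 + 21 + 21 + 19 + 15 + 10 + 6 = 217.
Lower bound: ⌈217/35⌉ = 7 cabins.
Also, 8 groups each exceed 35/2, and no two of those can share a cabin, so at least 8 cabins are needed.
A packing using 8 cabins:
  cabin 1: 28 + 6 = 34
  cabin 2: 25 + 10 = 35
  cabin 3: 25 = 25
  cabin 4: 24 = 24
  cabin 5: 23 = 23
  cabin 6: 21 = 21
  cabin 7: 21 = 21
  cabin 8: 19 + 15 = 34
This matches the lower bound, so 8 is optimal.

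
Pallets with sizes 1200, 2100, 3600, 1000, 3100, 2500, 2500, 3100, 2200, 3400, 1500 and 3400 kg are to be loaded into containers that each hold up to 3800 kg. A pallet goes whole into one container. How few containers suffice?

Total = 3600 + 3400 + 3400 + 3100 + 3100 + 2500 + 2500 + 2200 + 2100 + 1500 + 1200 + 1000 = 29600 kg.
Lower bound: ⌈29600/3800⌉ = 8 containers.
Also, 9 pallets each exceed 1900 kg, and no two of those can share a container, so at least 9 containers are needed.
A packing using 9 containers:
  container 1: 3600 = 3600
  container 2: 3400 = 3400
  container 3: 3400 = 3400
  container 4: 3100 = 3100
  container 5: 3100 = 3100
  container 6: 2500 + 1200 = 3700
  container 7: 2500 + 1000 = 3500
  container 8: 2200 + 1500 = 3700
  container 9: 2100 = 2100
This matches the lower bound, so 9 is optimal.

9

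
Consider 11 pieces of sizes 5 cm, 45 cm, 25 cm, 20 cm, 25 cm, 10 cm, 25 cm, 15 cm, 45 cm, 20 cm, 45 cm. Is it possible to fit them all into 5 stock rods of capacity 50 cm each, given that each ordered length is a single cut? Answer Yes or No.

No

Total = 280 cm; ⌈280/50⌉ = 6.
At least 6 stock rods are required, but only 5 are allowed.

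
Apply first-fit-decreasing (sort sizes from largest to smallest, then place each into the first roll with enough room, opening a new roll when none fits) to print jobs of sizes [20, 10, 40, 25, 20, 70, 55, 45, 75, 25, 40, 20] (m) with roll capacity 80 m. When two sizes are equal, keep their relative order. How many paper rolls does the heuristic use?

6

Sorted descending: 75, 70, 55, 45, 40, 40, 25, 25, 20, 20, 20, 10.
  75 → roll 1 (new)  [load 75/80]
  70 → roll 2 (new)  [load 70/80]
  55 → roll 3 (new)  [load 55/80]
  45 → roll 4 (new)  [load 45/80]
  40 → roll 5 (new)  [load 40/80]
  40 → roll 5  [load 80/80]
  25 → roll 3  [load 80/80]
  25 → roll 4  [load 70/80]
  20 → roll 6 (new)  [load 20/80]
  20 → roll 6  [load 40/80]
  20 → roll 6  [load 60/80]
  10 → roll 2  [load 80/80]
6 paper rolls opened.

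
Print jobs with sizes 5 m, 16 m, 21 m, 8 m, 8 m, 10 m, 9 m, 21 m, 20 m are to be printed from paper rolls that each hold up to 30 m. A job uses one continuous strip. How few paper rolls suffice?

Total = 21 + 21 + 20 + 16 + 10 + 9 + 8 + 8 + 5 = 118 m.
Lower bound: ⌈118/30⌉ = 4 paper rolls.
A packing using 4 paper rolls:
  roll 1: 21 + 9 = 30
  roll 2: 21 + 8 = 29
  roll 3: 20 + 10 = 30
  roll 4: 16 + 8 + 5 = 29
This matches the lower bound, so 4 is optimal.

4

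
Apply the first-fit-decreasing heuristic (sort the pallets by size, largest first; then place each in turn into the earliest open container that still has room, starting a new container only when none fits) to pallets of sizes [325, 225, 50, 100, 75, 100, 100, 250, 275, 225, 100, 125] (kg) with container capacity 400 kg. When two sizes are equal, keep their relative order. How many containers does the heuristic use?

Sorted descending: 325, 275, 250, 225, 225, 125, 100, 100, 100, 100, 75, 50.
  325 → container 1 (new)  [load 325/400]
  275 → container 2 (new)  [load 275/400]
  250 → container 3 (new)  [load 250/400]
  225 → container 4 (new)  [load 225/400]
  225 → container 5 (new)  [load 225/400]
  125 → container 2  [load 400/400]
  100 → container 3  [load 350/400]
  100 → container 4  [load 325/400]
  100 → container 5  [load 325/400]
  100 → container 6 (new)  [load 100/400]
  75 → container 1  [load 400/400]
  50 → container 3  [load 400/400]
6 containers opened.

6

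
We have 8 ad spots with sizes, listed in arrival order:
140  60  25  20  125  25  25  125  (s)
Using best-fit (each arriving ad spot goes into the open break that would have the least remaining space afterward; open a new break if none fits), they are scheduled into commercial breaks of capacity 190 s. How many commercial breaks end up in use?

3

  140 → break 1 (new)  [load 140/190]
  60 → break 2 (new)  [load 60/190]
  25 → break 1  [load 165/190]
  20 → break 1  [load 185/190]
  125 → break 2  [load 185/190]
  25 → break 3 (new)  [load 25/190]
  25 → break 3  [load 50/190]
  125 → break 3  [load 175/190]
3 commercial breaks opened.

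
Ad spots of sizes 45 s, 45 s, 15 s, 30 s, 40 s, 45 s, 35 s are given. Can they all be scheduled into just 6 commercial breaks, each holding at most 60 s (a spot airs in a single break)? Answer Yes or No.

Yes

A valid assignment using 6 commercial breaks:
  break 1: 45 + 15 = 60
  break 2: 45 = 45
  break 3: 45 = 45
  break 4: 40 = 40
  break 5: 35 = 35
  break 6: 30 = 30
Every load is within 60 s, so 6 commercial breaks suffice.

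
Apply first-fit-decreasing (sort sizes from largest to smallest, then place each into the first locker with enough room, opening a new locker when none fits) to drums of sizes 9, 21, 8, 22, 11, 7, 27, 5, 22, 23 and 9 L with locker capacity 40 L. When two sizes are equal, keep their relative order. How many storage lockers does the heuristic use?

5

Sorted descending: 27, 23, 22, 22, 21, 11, 9, 9, 8, 7, 5.
  27 → locker 1 (new)  [load 27/40]
  23 → locker 2 (new)  [load 23/40]
  22 → locker 3 (new)  [load 22/40]
  22 → locker 4 (new)  [load 22/40]
  21 → locker 5 (new)  [load 21/40]
  11 → locker 1  [load 38/40]
  9 → locker 2  [load 32/40]
  9 → locker 3  [load 31/40]
  8 → locker 2  [load 40/40]
  7 → locker 3  [load 38/40]
  5 → locker 4  [load 27/40]
5 storage lockers opened.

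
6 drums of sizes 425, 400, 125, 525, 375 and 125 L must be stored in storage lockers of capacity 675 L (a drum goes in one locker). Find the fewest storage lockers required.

Total = 525 + 425 + 400 + 375 + 125 + 125 = 1975 L.
Lower bound: ⌈1975/675⌉ = 3 storage lockers.
Also, 4 drums each exceed 675/2 L, and no two of those can share a locker, so at least 4 storage lockers are needed.
A packing using 4 storage lockers:
  locker 1: 525 + 125 = 650
  locker 2: 425 + 125 = 550
  locker 3: 400 = 400
  locker 4: 375 = 375
This matches the lower bound, so 4 is optimal.

4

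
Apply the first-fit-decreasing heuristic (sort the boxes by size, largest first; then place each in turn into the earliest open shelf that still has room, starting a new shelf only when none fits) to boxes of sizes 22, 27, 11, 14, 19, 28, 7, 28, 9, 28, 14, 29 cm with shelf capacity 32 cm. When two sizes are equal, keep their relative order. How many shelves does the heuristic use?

9

Sorted descending: 29, 28, 28, 28, 27, 22, 19, 14, 14, 11, 9, 7.
  29 → shelf 1 (new)  [load 29/32]
  28 → shelf 2 (new)  [load 28/32]
  28 → shelf 3 (new)  [load 28/32]
  28 → shelf 4 (new)  [load 28/32]
  27 → shelf 5 (new)  [load 27/32]
  22 → shelf 6 (new)  [load 22/32]
  19 → shelf 7 (new)  [load 19/32]
  14 → shelf 8 (new)  [load 14/32]
  14 → shelf 8  [load 28/32]
  11 → shelf 7  [load 30/32]
  9 → shelf 6  [load 31/32]
  7 → shelf 9 (new)  [load 7/32]
9 shelves opened.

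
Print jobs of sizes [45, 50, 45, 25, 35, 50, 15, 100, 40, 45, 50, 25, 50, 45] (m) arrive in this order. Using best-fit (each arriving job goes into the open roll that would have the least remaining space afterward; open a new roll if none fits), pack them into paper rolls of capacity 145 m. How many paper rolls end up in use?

  45 → roll 1 (new)  [load 45/145]
  50 → roll 1  [load 95/145]
  45 → roll 1  [load 140/145]
  25 → roll 2 (new)  [load 25/145]
  35 → roll 2  [load 60/145]
  50 → roll 2  [load 110/145]
  15 → roll 2  [load 125/145]
  100 → roll 3 (new)  [load 100/145]
  40 → roll 3  [load 140/145]
  45 → roll 4 (new)  [load 45/145]
  50 → roll 4  [load 95/145]
  25 → roll 4  [load 120/145]
  50 → roll 5 (new)  [load 50/145]
  45 → roll 5  [load 95/145]
5 paper rolls opened.

5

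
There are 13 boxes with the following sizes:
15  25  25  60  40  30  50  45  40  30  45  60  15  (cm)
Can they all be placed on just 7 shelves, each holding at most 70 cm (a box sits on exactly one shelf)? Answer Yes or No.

Total = 480 cm; ⌈480/70⌉ = 7.
The bound of 7 does not rule out 7, but exhaustive search shows no assignment into 7 shelves of capacity 70 cm exists — the minimum is 8.

No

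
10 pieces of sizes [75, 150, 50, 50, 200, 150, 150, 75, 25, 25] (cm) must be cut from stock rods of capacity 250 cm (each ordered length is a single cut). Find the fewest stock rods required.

Total = 200 + 150 + 150 + 150 + 75 + 75 + 50 + 50 + 25 + 25 = 950 cm.
Lower bound: ⌈950/250⌉ = 4 stock rods.
A packing using 4 stock rods:
  stock rod 1: 200 + 50 = 250
  stock rod 2: 150 + 75 + 25 = 250
  stock rod 3: 150 + 75 + 25 = 250
  stock rod 4: 150 + 50 = 200
This matches the lower bound, so 4 is optimal.

4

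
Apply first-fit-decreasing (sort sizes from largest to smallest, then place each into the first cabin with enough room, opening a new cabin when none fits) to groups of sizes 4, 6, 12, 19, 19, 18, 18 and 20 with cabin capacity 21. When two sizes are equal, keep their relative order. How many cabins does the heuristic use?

7

Sorted descending: 20, 19, 19, 18, 18, 12, 6, 4.
  20 → cabin 1 (new)  [load 20/21]
  19 → cabin 2 (new)  [load 19/21]
  19 → cabin 3 (new)  [load 19/21]
  18 → cabin 4 (new)  [load 18/21]
  18 → cabin 5 (new)  [load 18/21]
  12 → cabin 6 (new)  [load 12/21]
  6 → cabin 6  [load 18/21]
  4 → cabin 7 (new)  [load 4/21]
7 cabins opened.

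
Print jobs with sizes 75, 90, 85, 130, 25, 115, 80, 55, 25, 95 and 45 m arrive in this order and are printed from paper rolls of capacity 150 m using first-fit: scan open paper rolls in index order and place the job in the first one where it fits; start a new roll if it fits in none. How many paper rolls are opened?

7

  75 → roll 1 (new)  [load 75/150]
  90 → roll 2 (new)  [load 90/150]
  85 → roll 3 (new)  [load 85/150]
  130 → roll 4 (new)  [load 130/150]
  25 → roll 1  [load 100/150]
  115 → roll 5 (new)  [load 115/150]
  80 → roll 6 (new)  [load 80/150]
  55 → roll 2  [load 145/150]
  25 → roll 1  [load 125/150]
  95 → roll 7 (new)  [load 95/150]
  45 → roll 3  [load 130/150]
7 paper rolls opened.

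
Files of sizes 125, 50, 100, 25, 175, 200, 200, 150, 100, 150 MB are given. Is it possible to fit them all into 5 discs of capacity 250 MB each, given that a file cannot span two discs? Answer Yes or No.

No

Total = 1275 MB; ⌈1275/250⌉ = 6.
At least 6 discs are required, but only 5 are allowed.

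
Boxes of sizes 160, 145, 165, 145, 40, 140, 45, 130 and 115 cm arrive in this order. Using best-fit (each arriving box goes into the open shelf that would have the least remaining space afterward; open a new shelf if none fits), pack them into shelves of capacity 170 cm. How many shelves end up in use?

8

  160 → shelf 1 (new)  [load 160/170]
  145 → shelf 2 (new)  [load 145/170]
  165 → shelf 3 (new)  [load 165/170]
  145 → shelf 4 (new)  [load 145/170]
  40 → shelf 5 (new)  [load 40/170]
  140 → shelf 6 (new)  [load 140/170]
  45 → shelf 5  [load 85/170]
  130 → shelf 7 (new)  [load 130/170]
  115 → shelf 8 (new)  [load 115/170]
8 shelves opened.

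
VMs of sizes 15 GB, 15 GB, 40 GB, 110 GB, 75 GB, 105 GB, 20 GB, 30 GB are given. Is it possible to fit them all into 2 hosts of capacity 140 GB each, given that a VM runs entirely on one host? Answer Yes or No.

No

Total = 410 GB; ⌈410/140⌉ = 3.
At least 3 hosts are required, but only 2 are allowed.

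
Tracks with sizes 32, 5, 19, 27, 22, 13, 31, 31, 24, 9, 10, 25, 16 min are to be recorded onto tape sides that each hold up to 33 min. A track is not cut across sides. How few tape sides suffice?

9

Total = 32 + 31 + 31 + 27 + 25 + 24 + 22 + 19 + 16 + 13 + 10 + 9 + 5 = 264 min.
Lower bound: ⌈264/33⌉ = 8 tape sides.
A packing using 9 tape sides:
  side 1: 32 = 32
  side 2: 31 = 31
  side 3: 31 = 31
  side 4: 27 + 5 = 32
  side 5: 25 = 25
  side 6: 24 + 9 = 33
  side 7: 22 + 10 = 32
  side 8: 19 + 13 = 32
  side 9: 16 = 16
No arrangement into 8 tape sides stays within capacity, so 9 is optimal.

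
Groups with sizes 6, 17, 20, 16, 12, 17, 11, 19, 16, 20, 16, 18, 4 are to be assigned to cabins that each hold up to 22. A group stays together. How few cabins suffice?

11

Total = 20 + 20 + 19 + 18 + 17 + 17 + 16 + 16 + 16 + 12 + 11 + 6 + 4 = 192.
Lower bound: ⌈192/22⌉ = 9 cabins.
Also, 10 groups each exceed 11, and no two of those can share a cabin, so at least 10 cabins are needed.
A packing using 11 cabins:
  cabin 1: 20 = 20
  cabin 2: 20 = 20
  cabin 3: 19 = 19
  cabin 4: 18 + 4 = 22
  cabin 5: 17 = 17
  cabin 6: 17 = 17
  cabin 7: 16 + 6 = 22
  cabin 8: 16 = 16
  cabin 9: 16 = 16
  cabin 10: 12 = 12
  cabin 11: 11 = 11
No arrangement into 10 cabins stays within capacity, so 11 is optimal.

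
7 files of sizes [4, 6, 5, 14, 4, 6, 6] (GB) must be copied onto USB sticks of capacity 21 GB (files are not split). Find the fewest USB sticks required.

3

Total = 14 + 6 + 6 + 6 + 5 + 4 + 4 = 45 GB.
Lower bound: ⌈45/21⌉ = 3 USB sticks.
A packing using 3 USB sticks:
  USB stick 1: 14 + 6 = 20
  USB stick 2: 6 + 6 + 5 + 4 = 21
  USB stick 3: 4 = 4
This matches the lower bound, so 3 is optimal.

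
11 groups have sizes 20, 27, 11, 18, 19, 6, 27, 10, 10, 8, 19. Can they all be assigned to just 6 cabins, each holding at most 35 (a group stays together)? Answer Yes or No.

Yes

A valid assignment using 6 cabins:
  cabin 1: 27 + 8 = 35
  cabin 2: 27 + 6 = 33
  cabin 3: 20 + 11 = 31
  cabin 4: 19 + 10 = 29
  cabin 5: 19 + 10 = 29
  cabin 6: 18 = 18
Every load is within 35, so 6 cabins suffice.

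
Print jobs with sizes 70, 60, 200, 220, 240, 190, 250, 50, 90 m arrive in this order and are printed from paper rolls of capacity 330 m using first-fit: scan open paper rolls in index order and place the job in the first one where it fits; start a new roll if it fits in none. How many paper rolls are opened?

  70 → roll 1 (new)  [load 70/330]
  60 → roll 1  [load 130/330]
  200 → roll 1  [load 330/330]
  220 → roll 2 (new)  [load 220/330]
  240 → roll 3 (new)  [load 240/330]
  190 → roll 4 (new)  [load 190/330]
  250 → roll 5 (new)  [load 250/330]
  50 → roll 2  [load 270/330]
  90 → roll 3  [load 330/330]
5 paper rolls opened.

5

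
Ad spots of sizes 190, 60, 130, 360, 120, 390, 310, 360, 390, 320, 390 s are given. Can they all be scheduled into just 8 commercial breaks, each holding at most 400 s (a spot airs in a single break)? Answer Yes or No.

Total = 3020 s; ⌈3020/400⌉ = 8.
The bound of 8 does not rule out 8, but exhaustive search shows no assignment into 8 commercial breaks of capacity 400 s exists — the minimum is 9.

No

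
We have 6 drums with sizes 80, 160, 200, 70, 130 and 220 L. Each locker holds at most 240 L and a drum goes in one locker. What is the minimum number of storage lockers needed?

4

Total = 220 + 200 + 160 + 130 + 80 + 70 = 860 L.
Lower bound: ⌈860/240⌉ = 4 storage lockers.
A packing using 4 storage lockers:
  locker 1: 220 = 220
  locker 2: 200 = 200
  locker 3: 160 + 80 = 240
  locker 4: 130 + 70 = 200
This matches the lower bound, so 4 is optimal.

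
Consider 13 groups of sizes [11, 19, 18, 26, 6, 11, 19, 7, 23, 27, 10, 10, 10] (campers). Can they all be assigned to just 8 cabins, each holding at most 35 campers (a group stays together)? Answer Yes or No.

Yes

A valid assignment using 7 cabins:
  cabin 1: 27 + 7 = 34
  cabin 2: 26 + 6 = 32
  cabin 3: 23 + 11 = 34
  cabin 4: 19 + 11 = 30
  cabin 5: 19 + 10 = 29
  cabin 6: 18 + 10 = 28
  cabin 7: 10 = 10
That uses only 7 ≤ 8, so 8 cabins are enough.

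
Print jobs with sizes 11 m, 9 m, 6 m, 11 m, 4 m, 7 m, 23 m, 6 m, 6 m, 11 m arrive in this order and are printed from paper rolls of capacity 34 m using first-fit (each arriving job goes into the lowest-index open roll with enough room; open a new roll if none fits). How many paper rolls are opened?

  11 → roll 1 (new)  [load 11/34]
  9 → roll 1  [load 20/34]
  6 → roll 1  [load 26/34]
  11 → roll 2 (new)  [load 11/34]
  4 → roll 1  [load 30/34]
  7 → roll 2  [load 18/34]
  23 → roll 3 (new)  [load 23/34]
  6 → roll 2  [load 24/34]
  6 → roll 2  [load 30/34]
  11 → roll 3  [load 34/34]
3 paper rolls opened.

3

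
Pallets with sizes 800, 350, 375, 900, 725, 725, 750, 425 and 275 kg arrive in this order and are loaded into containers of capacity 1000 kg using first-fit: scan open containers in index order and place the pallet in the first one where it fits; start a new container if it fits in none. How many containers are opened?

  800 → container 1 (new)  [load 800/1000]
  350 → container 2 (new)  [load 350/1000]
  375 → container 2  [load 725/1000]
  900 → container 3 (new)  [load 900/1000]
  725 → container 4 (new)  [load 725/1000]
  725 → container 5 (new)  [load 725/1000]
  750 → container 6 (new)  [load 750/1000]
  425 → container 7 (new)  [load 425/1000]
  275 → container 2  [load 1000/1000]
7 containers opened.

7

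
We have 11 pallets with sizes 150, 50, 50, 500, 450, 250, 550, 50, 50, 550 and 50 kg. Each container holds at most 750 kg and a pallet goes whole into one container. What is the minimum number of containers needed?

Total = 550 + 550 + 500 + 450 + 250 + 150 + 50 + 50 + 50 + 50 + 50 = 2700 kg.
Lower bound: ⌈2700/750⌉ = 4 containers.
A packing using 4 containers:
  container 1: 550 + 150 + 50 = 750
  container 2: 550 + 50 + 50 + 50 + 50 = 750
  container 3: 500 + 250 = 750
  container 4: 450 = 450
This matches the lower bound, so 4 is optimal.

4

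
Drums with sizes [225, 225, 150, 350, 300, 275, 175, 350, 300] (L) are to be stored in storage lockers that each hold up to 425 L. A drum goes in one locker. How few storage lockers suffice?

Total = 350 + 350 + 300 + 300 + 275 + 225 + 225 + 175 + 150 = 2350 L.
Lower bound: ⌈2350/425⌉ = 6 storage lockers.
Also, 7 drums each exceed 425/2 L, and no two of those can share a locker, so at least 7 storage lockers are needed.
A packing using 7 storage lockers:
  locker 1: 350 = 350
  locker 2: 350 = 350
  locker 3: 300 = 300
  locker 4: 300 = 300
  locker 5: 275 + 150 = 425
  locker 6: 225 + 175 = 400
  locker 7: 225 = 225
This matches the lower bound, so 7 is optimal.

7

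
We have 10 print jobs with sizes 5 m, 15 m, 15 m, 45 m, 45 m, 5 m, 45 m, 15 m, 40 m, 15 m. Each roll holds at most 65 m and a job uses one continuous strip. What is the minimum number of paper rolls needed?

4

Total = 45 + 45 + 45 + 40 + 15 + 15 + 15 + 15 + 5 + 5 = 245 m.
Lower bound: ⌈245/65⌉ = 4 paper rolls.
A packing using 4 paper rolls:
  roll 1: 45 + 15 + 5 = 65
  roll 2: 45 + 15 + 5 = 65
  roll 3: 45 + 15 = 60
  roll 4: 40 + 15 = 55
This matches the lower bound, so 4 is optimal.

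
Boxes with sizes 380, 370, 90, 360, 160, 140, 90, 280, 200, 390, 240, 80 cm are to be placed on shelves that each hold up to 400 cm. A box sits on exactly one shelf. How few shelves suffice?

8

Total = 390 + 380 + 370 + 360 + 280 + 240 + 200 + 160 + 140 + 90 + 90 + 80 = 2780 cm.
Lower bound: ⌈2780/400⌉ = 7 shelves.
A packing using 8 shelves:
  shelf 1: 390 = 390
  shelf 2: 380 = 380
  shelf 3: 370 = 370
  shelf 4: 360 = 360
  shelf 5: 280 + 90 = 370
  shelf 6: 240 + 160 = 400
  shelf 7: 200 + 140 = 340
  shelf 8: 90 + 80 = 170
No arrangement into 7 shelves stays within capacity, so 8 is optimal.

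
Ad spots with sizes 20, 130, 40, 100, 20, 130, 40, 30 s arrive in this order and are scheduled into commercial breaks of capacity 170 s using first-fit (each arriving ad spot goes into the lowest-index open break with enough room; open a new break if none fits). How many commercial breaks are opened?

3

  20 → break 1 (new)  [load 20/170]
  130 → break 1  [load 150/170]
  40 → break 2 (new)  [load 40/170]
  100 → break 2  [load 140/170]
  20 → break 1  [load 170/170]
  130 → break 3 (new)  [load 130/170]
  40 → break 3  [load 170/170]
  30 → break 2  [load 170/170]
3 commercial breaks opened.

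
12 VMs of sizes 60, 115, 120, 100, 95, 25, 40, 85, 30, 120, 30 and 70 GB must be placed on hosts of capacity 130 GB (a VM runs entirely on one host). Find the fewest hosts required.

Total = 120 + 120 + 115 + 100 + 95 + 85 + 70 + 60 + 40 + 30 + 30 + 25 = 890 GB.
Lower bound: ⌈890/130⌉ = 7 hosts.
A packing using 8 hosts:
  host 1: 120 = 120
  host 2: 120 = 120
  host 3: 115 = 115
  host 4: 100 + 30 = 130
  host 5: 95 + 30 = 125
  host 6: 85 + 40 = 125
  host 7: 70 + 60 = 130
  host 8: 25 = 25
No arrangement into 7 hosts stays within capacity, so 8 is optimal.

8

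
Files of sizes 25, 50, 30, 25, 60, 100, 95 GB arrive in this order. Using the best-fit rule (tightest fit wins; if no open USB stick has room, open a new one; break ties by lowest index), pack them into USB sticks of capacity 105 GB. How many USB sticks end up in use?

  25 → USB stick 1 (new)  [load 25/105]
  50 → USB stick 1  [load 75/105]
  30 → USB stick 1  [load 105/105]
  25 → USB stick 2 (new)  [load 25/105]
  60 → USB stick 2  [load 85/105]
  100 → USB stick 3 (new)  [load 100/105]
  95 → USB stick 4 (new)  [load 95/105]
4 USB sticks opened.

4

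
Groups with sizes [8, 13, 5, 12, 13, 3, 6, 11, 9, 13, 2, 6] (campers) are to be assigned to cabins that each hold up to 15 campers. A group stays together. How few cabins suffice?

8

Total = 13 + 13 + 13 + 12 + 11 + 9 + 8 + 6 + 6 + 5 + 3 + 2 = 101 campers.
Lower bound: ⌈101/15⌉ = 7 cabins.
A packing using 8 cabins:
  cabin 1: 13 + 2 = 15
  cabin 2: 13 = 13
  cabin 3: 13 = 13
  cabin 4: 12 + 3 = 15
  cabin 5: 11 = 11
  cabin 6: 9 + 6 = 15
  cabin 7: 8 + 6 = 14
  cabin 8: 5 = 5
No arrangement into 7 cabins stays within capacity, so 8 is optimal.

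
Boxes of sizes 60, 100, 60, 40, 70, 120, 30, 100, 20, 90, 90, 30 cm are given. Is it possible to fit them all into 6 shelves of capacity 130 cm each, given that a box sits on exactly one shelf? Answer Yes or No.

Total = 810 cm; ⌈810/130⌉ = 7.
At least 7 shelves are required, but only 6 are allowed.

No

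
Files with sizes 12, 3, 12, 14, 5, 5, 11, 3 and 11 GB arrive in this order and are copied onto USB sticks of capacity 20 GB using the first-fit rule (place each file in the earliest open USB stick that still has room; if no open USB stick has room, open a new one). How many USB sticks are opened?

5

  12 → USB stick 1 (new)  [load 12/20]
  3 → USB stick 1  [load 15/20]
  12 → USB stick 2 (new)  [load 12/20]
  14 → USB stick 3 (new)  [load 14/20]
  5 → USB stick 1  [load 20/20]
  5 → USB stick 2  [load 17/20]
  11 → USB stick 4 (new)  [load 11/20]
  3 → USB stick 2  [load 20/20]
  11 → USB stick 5 (new)  [load 11/20]
5 USB sticks opened.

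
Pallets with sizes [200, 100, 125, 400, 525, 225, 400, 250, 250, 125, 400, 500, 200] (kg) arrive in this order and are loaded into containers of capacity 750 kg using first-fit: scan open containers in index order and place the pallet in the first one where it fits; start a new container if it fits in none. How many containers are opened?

  200 → container 1 (new)  [load 200/750]
  100 → container 1  [load 300/750]
  125 → container 1  [load 425/750]
  400 → container 2 (new)  [load 400/750]
  525 → container 3 (new)  [load 525/750]
  225 → container 1  [load 650/750]
  400 → container 4 (new)  [load 400/750]
  250 → container 2  [load 650/750]
  250 → container 4  [load 650/750]
  125 → container 3  [load 650/750]
  400 → container 5 (new)  [load 400/750]
  500 → container 6 (new)  [load 500/750]
  200 → container 5  [load 600/750]
6 containers opened.

6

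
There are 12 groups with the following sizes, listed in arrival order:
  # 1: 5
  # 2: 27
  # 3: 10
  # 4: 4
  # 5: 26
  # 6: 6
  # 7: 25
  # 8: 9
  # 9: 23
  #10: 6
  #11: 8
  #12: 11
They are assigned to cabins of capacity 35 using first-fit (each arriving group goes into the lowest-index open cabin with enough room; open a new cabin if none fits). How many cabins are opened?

  5 → cabin 1 (new)  [load 5/35]
  27 → cabin 1  [load 32/35]
  10 → cabin 2 (new)  [load 10/35]
  4 → cabin 2  [load 14/35]
  26 → cabin 3 (new)  [load 26/35]
  6 → cabin 2  [load 20/35]
  25 → cabin 4 (new)  [load 25/35]
  9 → cabin 2  [load 29/35]
  23 → cabin 5 (new)  [load 23/35]
  6 → cabin 2  [load 35/35]
  8 → cabin 3  [load 34/35]
  11 → cabin 5  [load 34/35]
5 cabins opened.

5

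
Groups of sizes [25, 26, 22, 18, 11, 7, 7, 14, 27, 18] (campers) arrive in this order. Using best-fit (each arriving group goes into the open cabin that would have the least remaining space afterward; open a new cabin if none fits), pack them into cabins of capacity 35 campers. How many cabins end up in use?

  25 → cabin 1 (new)  [load 25/35]
  26 → cabin 2 (new)  [load 26/35]
  22 → cabin 3 (new)  [load 22/35]
  18 → cabin 4 (new)  [load 18/35]
  11 → cabin 3  [load 33/35]
  7 → cabin 2  [load 33/35]
  7 → cabin 1  [load 32/35]
  14 → cabin 4  [load 32/35]
  27 → cabin 5 (new)  [load 27/35]
  18 → cabin 6 (new)  [load 18/35]
6 cabins opened.

6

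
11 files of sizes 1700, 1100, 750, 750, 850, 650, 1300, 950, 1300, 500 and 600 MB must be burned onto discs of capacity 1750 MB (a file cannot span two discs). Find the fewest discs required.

7

Total = 1700 + 1300 + 1300 + 1100 + 950 + 850 + 750 + 750 + 650 + 600 + 500 = 10450 MB.
Lower bound: ⌈10450/1750⌉ = 6 discs.
A packing using 7 discs:
  disc 1: 1700 = 1700
  disc 2: 1300 = 1300
  disc 3: 1300 = 1300
  disc 4: 1100 + 650 = 1750
  disc 5: 950 + 750 = 1700
  disc 6: 850 + 750 = 1600
  disc 7: 600 + 500 = 1100
No arrangement into 6 discs stays within capacity, so 7 is optimal.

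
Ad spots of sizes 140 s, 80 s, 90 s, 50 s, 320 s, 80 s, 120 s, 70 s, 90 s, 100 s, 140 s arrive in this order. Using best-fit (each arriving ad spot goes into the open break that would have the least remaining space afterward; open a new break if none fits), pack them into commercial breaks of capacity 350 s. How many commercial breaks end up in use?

  140 → break 1 (new)  [load 140/350]
  80 → break 1  [load 220/350]
  90 → break 1  [load 310/350]
  50 → break 2 (new)  [load 50/350]
  320 → break 3 (new)  [load 320/350]
  80 → break 2  [load 130/350]
  120 → break 2  [load 250/350]
  70 → break 2  [load 320/350]
  90 → break 4 (new)  [load 90/350]
  100 → break 4  [load 190/350]
  140 → break 4  [load 330/350]
4 commercial breaks opened.

4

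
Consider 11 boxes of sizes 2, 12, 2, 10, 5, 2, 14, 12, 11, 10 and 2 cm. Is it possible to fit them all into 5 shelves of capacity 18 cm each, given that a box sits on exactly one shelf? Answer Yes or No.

Total = 82 cm; ⌈82/18⌉ = 5.
6 boxes each exceed half the capacity and cannot share a shelf, forcing at least 6 shelves.
At least 6 shelves are required, but only 5 are allowed.

No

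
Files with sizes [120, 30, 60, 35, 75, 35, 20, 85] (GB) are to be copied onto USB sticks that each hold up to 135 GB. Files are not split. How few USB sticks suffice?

Total = 120 + 85 + 75 + 60 + 35 + 35 + 30 + 20 = 460 GB.
Lower bound: ⌈460/135⌉ = 4 USB sticks.
A packing using 4 USB sticks:
  USB stick 1: 120 = 120
  USB stick 2: 85 + 35 = 120
  USB stick 3: 75 + 60 = 135
  USB stick 4: 35 + 30 + 20 = 85
This matches the lower bound, so 4 is optimal.

4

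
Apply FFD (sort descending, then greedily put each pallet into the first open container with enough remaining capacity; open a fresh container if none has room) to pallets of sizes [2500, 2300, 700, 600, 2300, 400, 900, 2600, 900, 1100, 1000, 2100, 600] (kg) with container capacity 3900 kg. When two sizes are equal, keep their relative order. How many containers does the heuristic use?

Sorted descending: 2600, 2500, 2300, 2300, 2100, 1100, 1000, 900, 900, 700, 600, 600, 400.
  2600 → container 1 (new)  [load 2600/3900]
  2500 → container 2 (new)  [load 2500/3900]
  2300 → container 3 (new)  [load 2300/3900]
  2300 → container 4 (new)  [load 2300/3900]
  2100 → container 5 (new)  [load 2100/3900]
  1100 → container 1  [load 3700/3900]
  1000 → container 2  [load 3500/3900]
  900 → container 3  [load 3200/3900]
  900 → container 4  [load 3200/3900]
  700 → container 3  [load 3900/3900]
  600 → container 4  [load 3800/3900]
  600 → container 5  [load 2700/3900]
  400 → container 2  [load 3900/3900]
5 containers opened.

5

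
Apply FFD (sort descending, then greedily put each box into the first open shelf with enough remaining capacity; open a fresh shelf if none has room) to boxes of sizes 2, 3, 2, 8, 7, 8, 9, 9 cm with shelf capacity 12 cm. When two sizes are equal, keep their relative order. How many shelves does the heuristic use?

5

Sorted descending: 9, 9, 8, 8, 7, 3, 2, 2.
  9 → shelf 1 (new)  [load 9/12]
  9 → shelf 2 (new)  [load 9/12]
  8 → shelf 3 (new)  [load 8/12]
  8 → shelf 4 (new)  [load 8/12]
  7 → shelf 5 (new)  [load 7/12]
  3 → shelf 1  [load 12/12]
  2 → shelf 2  [load 11/12]
  2 → shelf 3  [load 10/12]
5 shelves opened.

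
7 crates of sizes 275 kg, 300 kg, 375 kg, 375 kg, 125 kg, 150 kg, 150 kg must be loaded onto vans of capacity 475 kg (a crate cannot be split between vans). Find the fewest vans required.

Total = 375 + 375 + 300 + 275 + 150 + 150 + 125 = 1750 kg.
Lower bound: ⌈1750/475⌉ = 4 vans.
A packing using 5 vans:
  van 1: 375 = 375
  van 2: 375 = 375
  van 3: 300 + 150 = 450
  van 4: 275 + 150 = 425
  van 5: 125 = 125
No arrangement into 4 vans stays within capacity, so 5 is optimal.

5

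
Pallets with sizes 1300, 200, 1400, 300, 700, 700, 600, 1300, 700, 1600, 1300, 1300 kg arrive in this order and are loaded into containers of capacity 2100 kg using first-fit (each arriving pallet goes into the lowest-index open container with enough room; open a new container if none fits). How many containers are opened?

  1300 → container 1 (new)  [load 1300/2100]
  200 → container 1  [load 1500/2100]
  1400 → container 2 (new)  [load 1400/2100]
  300 → container 1  [load 1800/2100]
  700 → container 2  [load 2100/2100]
  700 → container 3 (new)  [load 700/2100]
  600 → container 3  [load 1300/2100]
  1300 → container 4 (new)  [load 1300/2100]
  700 → container 3  [load 2000/2100]
  1600 → container 5 (new)  [load 1600/2100]
  1300 → container 6 (new)  [load 1300/2100]
  1300 → container 7 (new)  [load 1300/2100]
7 containers opened.

7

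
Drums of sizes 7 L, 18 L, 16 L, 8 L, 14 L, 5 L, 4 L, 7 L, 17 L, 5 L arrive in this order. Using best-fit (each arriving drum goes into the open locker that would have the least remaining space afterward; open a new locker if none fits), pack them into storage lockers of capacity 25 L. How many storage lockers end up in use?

5

  7 → locker 1 (new)  [load 7/25]
  18 → locker 1  [load 25/25]
  16 → locker 2 (new)  [load 16/25]
  8 → locker 2  [load 24/25]
  14 → locker 3 (new)  [load 14/25]
  5 → locker 3  [load 19/25]
  4 → locker 3  [load 23/25]
  7 → locker 4 (new)  [load 7/25]
  17 → locker 4  [load 24/25]
  5 → locker 5 (new)  [load 5/25]
5 storage lockers opened.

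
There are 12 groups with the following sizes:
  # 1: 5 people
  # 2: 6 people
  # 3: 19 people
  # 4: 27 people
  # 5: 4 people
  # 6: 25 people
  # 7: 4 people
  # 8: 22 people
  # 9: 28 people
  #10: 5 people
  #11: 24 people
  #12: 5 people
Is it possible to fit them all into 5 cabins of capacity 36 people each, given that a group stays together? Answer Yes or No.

Total = 174 people; ⌈174/36⌉ = 5.
6 groups each exceed half the capacity and cannot share a cabin, forcing at least 6 cabins.
At least 6 cabins are required, but only 5 are allowed.

No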